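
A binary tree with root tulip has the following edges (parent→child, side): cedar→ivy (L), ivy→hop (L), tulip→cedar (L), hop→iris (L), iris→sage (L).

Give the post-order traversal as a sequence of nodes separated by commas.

sage, iris, hop, ivy, cedar, tulip

Post-order visits the left subtree, then the right subtree, then the node.
At tulip: go left to cedar.
  At cedar: go left to ivy.
    At ivy: go left to hop.
      At hop: go left to iris.
        At iris: go left to sage.
          sage is a leaf — visit sage.
        At iris: no right child.
        Visit iris.
      At hop: no right child.
      Visit hop.
    At ivy: no right child.
    Visit ivy.
  At cedar: no right child.
  Visit cedar.
At tulip: no right child.
Visit tulip.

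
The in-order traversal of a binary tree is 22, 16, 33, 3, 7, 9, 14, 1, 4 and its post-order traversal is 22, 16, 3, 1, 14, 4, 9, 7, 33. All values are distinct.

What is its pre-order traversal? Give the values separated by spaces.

33 16 22 7 3 9 4 14 1

The last element of post-order is the root; it splits in-order into left and right subtrees.
Root 33: left subtree has 2 nodes {22, 16}, right has 6 {3, 7, 9, 14, 1, 4}.
  Root 16: left subtree has 1 node {22}, right has 0 { }.
  Root 7: left subtree has 1 node {3}, right has 4 {9, 14, 1, 4}.
    Root 9: left subtree has 0 nodes { }, right has 3 {14, 1, 4}.
      Root 4: left subtree has 2 nodes {14, 1}, right has 0 { }.
        Root 14: left subtree has 0 nodes { }, right has 1 {1}.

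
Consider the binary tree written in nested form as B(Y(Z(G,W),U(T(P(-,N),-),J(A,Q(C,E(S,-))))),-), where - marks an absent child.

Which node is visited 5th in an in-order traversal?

P

In-order visits the left subtree, then the node, then the right subtree.
At B: go left to Y.
  At Y: go left to Z.
    At Z: go left to G.
      G is a leaf — visit G.
    Visit Z.
    At Z: go right to W.
      W is a leaf — visit W.
  Visit Y.
  At Y: go right to U.
    At U: go left to T.
      At T: go left to P.
        At P: no left child.
        Visit P.
        At P: go right to N.
          N is a leaf — visit N.
      Visit T.
      At T: no right child.
    Visit U.
    At U: go right to J.
      At J: go left to A.
        A is a leaf — visit A.
      Visit J.
      At J: go right to Q.
        At Q: go left to C.
          C is a leaf — visit C.
        Visit Q.
        At Q: go right to E.
          At E: go left to S.
            S is a leaf — visit S.
          Visit E.
          At E: no right child.
Visit B.
At B: no right child.
Full in-order sequence: G, Z, W, Y, P, N, T, U, A, J, C, Q, S, E, B.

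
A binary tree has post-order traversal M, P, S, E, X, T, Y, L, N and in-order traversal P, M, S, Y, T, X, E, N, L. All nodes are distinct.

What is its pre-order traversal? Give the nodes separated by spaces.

The last element of post-order is the root; it splits in-order into left and right subtrees.
Root N: left subtree has 7 nodes {P, M, S, Y, T, X, E}, right has 1 {L}.
  Root Y: left subtree has 3 nodes {P, M, S}, right has 3 {T, X, E}.
    Root S: left subtree has 2 nodes {P, M}, right has 0 { }.
      Root P: left subtree has 0 nodes { }, right has 1 {M}.
    Root T: left subtree has 0 nodes { }, right has 2 {X, E}.
      Root X: left subtree has 0 nodes { }, right has 1 {E}.

N Y S P M T X E L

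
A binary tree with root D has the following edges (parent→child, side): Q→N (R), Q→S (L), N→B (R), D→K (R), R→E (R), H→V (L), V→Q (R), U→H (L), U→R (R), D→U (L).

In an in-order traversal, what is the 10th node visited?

In-order visits the left subtree, then the node, then the right subtree.
At D: go left to U.
  At U: go left to H.
    At H: go left to V.
      At V: no left child.
      Visit V.
      At V: go right to Q.
        At Q: go left to S.
          S is a leaf — visit S.
        Visit Q.
        At Q: go right to N.
          At N: no left child.
          Visit N.
          At N: go right to B.
            B is a leaf — visit B.
    Visit H.
    At H: no right child.
  Visit U.
  At U: go right to R.
    At R: no left child.
    Visit R.
    At R: go right to E.
      E is a leaf — visit E.
Visit D.
At D: go right to K.
  K is a leaf — visit K.
Full in-order sequence: V, S, Q, N, B, H, U, R, E, D, K.

D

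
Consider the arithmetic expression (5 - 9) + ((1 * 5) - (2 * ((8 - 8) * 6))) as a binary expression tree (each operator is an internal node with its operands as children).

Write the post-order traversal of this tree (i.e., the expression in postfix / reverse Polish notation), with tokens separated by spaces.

5 9 - 1 5 * 2 8 8 - 6 * * - +

Post-order on an expression tree gives postfix notation: for each operator, emit left operand, right operand, then the operator.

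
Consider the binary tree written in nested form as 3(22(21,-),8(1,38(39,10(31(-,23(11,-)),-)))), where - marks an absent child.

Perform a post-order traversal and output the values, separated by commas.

21, 22, 1, 39, 11, 23, 31, 10, 38, 8, 3

Post-order visits the left subtree, then the right subtree, then the node.
At 3: go left to 22.
  At 22: go left to 21.
    21 is a leaf — visit 21.
  At 22: no right child.
  Visit 22.
At 3: go right to 8.
  At 8: go left to 1.
    1 is a leaf — visit 1.
  At 8: go right to 38.
    At 38: go left to 39.
      39 is a leaf — visit 39.
    At 38: go right to 10.
      At 10: go left to 31.
        At 31: no left child.
        At 31: go right to 23.
          At 23: go left to 11.
            11 is a leaf — visit 11.
          At 23: no right child.
          Visit 23.
        Visit 31.
      At 10: no right child.
      Visit 10.
    Visit 38.
  Visit 8.
Visit 3.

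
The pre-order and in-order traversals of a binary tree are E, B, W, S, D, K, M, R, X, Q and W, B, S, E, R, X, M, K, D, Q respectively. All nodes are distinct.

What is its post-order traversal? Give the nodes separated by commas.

The first element of pre-order is the root; it splits in-order into left and right subtrees.
Root E: left subtree has 3 nodes {W, B, S}, right has 6 {R, X, M, K, D, Q}.
  Root B: left subtree has 1 node {W}, right has 1 {S}.
  Root D: left subtree has 4 nodes {R, X, M, K}, right has 1 {Q}.
    Root K: left subtree has 3 nodes {R, X, M}, right has 0 { }.
      Root M: left subtree has 2 nodes {R, X}, right has 0 { }.
        Root R: left subtree has 0 nodes { }, right has 1 {X}.

W, S, B, X, R, M, K, Q, D, E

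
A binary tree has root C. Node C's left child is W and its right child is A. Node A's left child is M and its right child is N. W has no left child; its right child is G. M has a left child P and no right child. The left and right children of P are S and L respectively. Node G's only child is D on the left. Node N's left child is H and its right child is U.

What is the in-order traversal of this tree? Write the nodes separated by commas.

In-order visits the left subtree, then the node, then the right subtree.
At C: go left to W.
  At W: no left child.
  Visit W.
  At W: go right to G.
    At G: go left to D.
      D is a leaf — visit D.
    Visit G.
    At G: no right child.
Visit C.
At C: go right to A.
  At A: go left to M.
    At M: go left to P.
      At P: go left to S.
        S is a leaf — visit S.
      Visit P.
      At P: go right to L.
        L is a leaf — visit L.
    Visit M.
    At M: no right child.
  Visit A.
  At A: go right to N.
    At N: go left to H.
      H is a leaf — visit H.
    Visit N.
    At N: go right to U.
      U is a leaf — visit U.

W, D, G, C, S, P, L, M, A, H, N, U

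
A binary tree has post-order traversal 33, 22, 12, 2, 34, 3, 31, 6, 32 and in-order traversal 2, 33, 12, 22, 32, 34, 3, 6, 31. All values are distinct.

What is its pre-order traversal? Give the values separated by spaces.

The last element of post-order is the root; it splits in-order into left and right subtrees.
Root 32: left subtree has 4 nodes {2, 33, 12, 22}, right has 4 {34, 3, 6, 31}.
  Root 2: left subtree has 0 nodes { }, right has 3 {33, 12, 22}.
    Root 12: left subtree has 1 node {33}, right has 1 {22}.
  Root 6: left subtree has 2 nodes {34, 3}, right has 1 {31}.
    Root 3: left subtree has 1 node {34}, right has 0 { }.

32 2 12 33 22 6 3 34 31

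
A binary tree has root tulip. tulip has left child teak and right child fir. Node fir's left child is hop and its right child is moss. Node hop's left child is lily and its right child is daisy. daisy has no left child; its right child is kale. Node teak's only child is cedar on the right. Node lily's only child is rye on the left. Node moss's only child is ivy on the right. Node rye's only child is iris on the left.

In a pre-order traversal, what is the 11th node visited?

Pre-order visits the node, then its left subtree, then its right subtree.
Visit tulip.
At tulip: go left to teak.
  Visit teak.
  At teak: no left child.
  At teak: go right to cedar.
    cedar is a leaf — visit cedar.
At tulip: go right to fir.
  Visit fir.
  At fir: go left to hop.
    Visit hop.
    At hop: go left to lily.
      Visit lily.
      At lily: go left to rye.
        Visit rye.
        At rye: go left to iris.
          iris is a leaf — visit iris.
        At rye: no right child.
      At lily: no right child.
    At hop: go right to daisy.
      Visit daisy.
      At daisy: no left child.
      At daisy: go right to kale.
        kale is a leaf — visit kale.
  At fir: go right to moss.
    Visit moss.
    At moss: no left child.
    At moss: go right to ivy.
      ivy is a leaf — visit ivy.
Full pre-order sequence: tulip, teak, cedar, fir, hop, lily, rye, iris, daisy, kale, moss, ivy.

moss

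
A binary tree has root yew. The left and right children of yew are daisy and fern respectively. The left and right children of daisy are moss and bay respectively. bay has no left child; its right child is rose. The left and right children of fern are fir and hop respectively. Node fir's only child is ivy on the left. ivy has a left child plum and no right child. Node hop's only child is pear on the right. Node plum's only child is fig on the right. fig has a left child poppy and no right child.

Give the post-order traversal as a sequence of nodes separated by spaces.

Post-order visits the left subtree, then the right subtree, then the node.
At yew: go left to daisy.
  At daisy: go left to moss.
    moss is a leaf — visit moss.
  At daisy: go right to bay.
    At bay: no left child.
    At bay: go right to rose.
      rose is a leaf — visit rose.
    Visit bay.
  Visit daisy.
At yew: go right to fern.
  At fern: go left to fir.
    At fir: go left to ivy.
      At ivy: go left to plum.
        At plum: no left child.
        At plum: go right to fig.
          At fig: go left to poppy.
            poppy is a leaf — visit poppy.
          At fig: no right child.
          Visit fig.
        Visit plum.
      At ivy: no right child.
      Visit ivy.
    At fir: no right child.
    Visit fir.
  At fern: go right to hop.
    At hop: no left child.
    At hop: go right to pear.
      pear is a leaf — visit pear.
    Visit hop.
  Visit fern.
Visit yew.

moss rose bay daisy poppy fig plum ivy fir pear hop fern yew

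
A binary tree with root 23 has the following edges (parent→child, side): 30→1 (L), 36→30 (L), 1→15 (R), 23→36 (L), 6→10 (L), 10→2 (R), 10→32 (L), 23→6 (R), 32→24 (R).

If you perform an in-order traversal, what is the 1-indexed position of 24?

7

In-order visits the left subtree, then the node, then the right subtree.
At 23: go left to 36.
  At 36: go left to 30.
    At 30: go left to 1.
      At 1: no left child.
      Visit 1.
      At 1: go right to 15.
        15 is a leaf — visit 15.
    Visit 30.
    At 30: no right child.
  Visit 36.
  At 36: no right child.
Visit 23.
At 23: go right to 6.
  At 6: go left to 10.
    At 10: go left to 32.
      At 32: no left child.
      Visit 32.
      At 32: go right to 24.
        24 is a leaf — visit 24.
    Visit 10.
    At 10: go right to 2.
      2 is a leaf — visit 2.
  Visit 6.
  At 6: no right child.
Full in-order sequence: 1, 15, 30, 36, 23, 32, 24, 10, 2, 6.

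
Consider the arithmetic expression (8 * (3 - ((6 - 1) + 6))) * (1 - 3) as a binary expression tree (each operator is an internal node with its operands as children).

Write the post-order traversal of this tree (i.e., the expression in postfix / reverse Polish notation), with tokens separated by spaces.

Post-order on an expression tree gives postfix notation: for each operator, emit left operand, right operand, then the operator.

8 3 6 1 - 6 + - * 1 3 - *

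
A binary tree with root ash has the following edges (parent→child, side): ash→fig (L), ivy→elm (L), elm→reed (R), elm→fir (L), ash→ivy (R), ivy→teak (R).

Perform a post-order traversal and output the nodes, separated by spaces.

Post-order visits the left subtree, then the right subtree, then the node.
At ash: go left to fig.
  fig is a leaf — visit fig.
At ash: go right to ivy.
  At ivy: go left to elm.
    At elm: go left to fir.
      fir is a leaf — visit fir.
    At elm: go right to reed.
      reed is a leaf — visit reed.
    Visit elm.
  At ivy: go right to teak.
    teak is a leaf — visit teak.
  Visit ivy.
Visit ash.

fig fir reed elm teak ivy ash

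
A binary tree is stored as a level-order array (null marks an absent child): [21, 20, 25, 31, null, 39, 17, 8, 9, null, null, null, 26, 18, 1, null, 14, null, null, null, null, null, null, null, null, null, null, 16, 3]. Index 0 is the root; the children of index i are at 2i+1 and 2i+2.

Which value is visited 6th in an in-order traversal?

21

In-order visits the left subtree, then the node, then the right subtree.
At 21: go left to 20.
  At 20: go left to 31.
    At 31: go left to 8.
      At 8: no left child.
      Visit 8.
      At 8: go right to 14.
        14 is a leaf — visit 14.
    Visit 31.
    At 31: go right to 9.
      9 is a leaf — visit 9.
  Visit 20.
  At 20: no right child.
Visit 21.
At 21: go right to 25.
  At 25: go left to 39.
    At 39: no left child.
    Visit 39.
    At 39: go right to 26.
      26 is a leaf — visit 26.
  Visit 25.
  At 25: go right to 17.
    At 17: go left to 18.
      At 18: go left to 16.
        16 is a leaf — visit 16.
      Visit 18.
      At 18: go right to 3.
        3 is a leaf — visit 3.
    Visit 17.
    At 17: go right to 1.
      1 is a leaf — visit 1.
Full in-order sequence: 8, 14, 31, 9, 20, 21, 39, 26, 25, 16, 18, 3, 17, 1.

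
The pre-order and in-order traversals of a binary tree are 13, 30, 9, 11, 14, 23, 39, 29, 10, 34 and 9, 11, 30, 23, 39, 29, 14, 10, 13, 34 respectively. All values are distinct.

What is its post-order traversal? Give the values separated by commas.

11, 9, 29, 39, 23, 10, 14, 30, 34, 13

The first element of pre-order is the root; it splits in-order into left and right subtrees.
Root 13: left subtree has 8 nodes {9, 11, 30, 23, 39, 29, 14, 10}, right has 1 {34}.
  Root 30: left subtree has 2 nodes {9, 11}, right has 5 {23, 39, 29, 14, 10}.
    Root 9: left subtree has 0 nodes { }, right has 1 {11}.
    Root 14: left subtree has 3 nodes {23, 39, 29}, right has 1 {10}.
      Root 23: left subtree has 0 nodes { }, right has 2 {39, 29}.
        Root 39: left subtree has 0 nodes { }, right has 1 {29}.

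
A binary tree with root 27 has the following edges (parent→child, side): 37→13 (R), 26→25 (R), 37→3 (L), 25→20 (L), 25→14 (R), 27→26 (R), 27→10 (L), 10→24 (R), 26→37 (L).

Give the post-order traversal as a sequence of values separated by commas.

24, 10, 3, 13, 37, 20, 14, 25, 26, 27

Post-order visits the left subtree, then the right subtree, then the node.
At 27: go left to 10.
  At 10: no left child.
  At 10: go right to 24.
    24 is a leaf — visit 24.
  Visit 10.
At 27: go right to 26.
  At 26: go left to 37.
    At 37: go left to 3.
      3 is a leaf — visit 3.
    At 37: go right to 13.
      13 is a leaf — visit 13.
    Visit 37.
  At 26: go right to 25.
    At 25: go left to 20.
      20 is a leaf — visit 20.
    At 25: go right to 14.
      14 is a leaf — visit 14.
    Visit 25.
  Visit 26.
Visit 27.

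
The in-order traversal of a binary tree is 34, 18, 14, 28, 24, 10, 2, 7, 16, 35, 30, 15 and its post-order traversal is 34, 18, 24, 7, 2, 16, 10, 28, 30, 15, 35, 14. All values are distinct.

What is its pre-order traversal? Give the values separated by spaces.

The last element of post-order is the root; it splits in-order into left and right subtrees.
Root 14: left subtree has 2 nodes {34, 18}, right has 9 {28, 24, 10, 2, 7, 16, 35, 30, 15}.
  Root 18: left subtree has 1 node {34}, right has 0 { }.
  Root 35: left subtree has 6 nodes {28, 24, 10, 2, 7, 16}, right has 2 {30, 15}.
    Root 28: left subtree has 0 nodes { }, right has 5 {24, 10, 2, 7, 16}.
      Root 10: left subtree has 1 node {24}, right has 3 {2, 7, 16}.
        Root 16: left subtree has 2 nodes {2, 7}, right has 0 { }.
          Root 2: left subtree has 0 nodes { }, right has 1 {7}.
    Root 15: left subtree has 1 node {30}, right has 0 { }.

14 18 34 35 28 10 24 16 2 7 15 30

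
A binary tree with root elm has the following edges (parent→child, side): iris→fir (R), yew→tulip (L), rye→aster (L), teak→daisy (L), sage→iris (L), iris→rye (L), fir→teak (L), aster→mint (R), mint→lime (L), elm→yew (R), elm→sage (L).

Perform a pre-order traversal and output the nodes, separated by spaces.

elm sage iris rye aster mint lime fir teak daisy yew tulip

Pre-order visits the node, then its left subtree, then its right subtree.
Visit elm.
At elm: go left to sage.
  Visit sage.
  At sage: go left to iris.
    Visit iris.
    At iris: go left to rye.
      Visit rye.
      At rye: go left to aster.
        Visit aster.
        At aster: no left child.
        At aster: go right to mint.
          Visit mint.
          At mint: go left to lime.
            lime is a leaf — visit lime.
          At mint: no right child.
      At rye: no right child.
    At iris: go right to fir.
      Visit fir.
      At fir: go left to teak.
        Visit teak.
        At teak: go left to daisy.
          daisy is a leaf — visit daisy.
        At teak: no right child.
      At fir: no right child.
  At sage: no right child.
At elm: go right to yew.
  Visit yew.
  At yew: go left to tulip.
    tulip is a leaf — visit tulip.
  At yew: no right child.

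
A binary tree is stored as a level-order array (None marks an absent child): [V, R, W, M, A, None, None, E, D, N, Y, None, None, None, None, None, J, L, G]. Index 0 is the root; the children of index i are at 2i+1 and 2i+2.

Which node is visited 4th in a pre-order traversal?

E

Pre-order visits the node, then its left subtree, then its right subtree.
Visit V.
At V: go left to R.
  Visit R.
  At R: go left to M.
    Visit M.
    At M: go left to E.
      Visit E.
      At E: no left child.
      At E: go right to J.
        J is a leaf — visit J.
    At M: go right to D.
      Visit D.
      At D: go left to L.
        L is a leaf — visit L.
      At D: go right to G.
        G is a leaf — visit G.
  At R: go right to A.
    Visit A.
    At A: go left to N.
      N is a leaf — visit N.
    At A: go right to Y.
      Y is a leaf — visit Y.
At V: go right to W.
  W is a leaf — visit W.
Full pre-order sequence: V, R, M, E, J, D, L, G, A, N, Y, W.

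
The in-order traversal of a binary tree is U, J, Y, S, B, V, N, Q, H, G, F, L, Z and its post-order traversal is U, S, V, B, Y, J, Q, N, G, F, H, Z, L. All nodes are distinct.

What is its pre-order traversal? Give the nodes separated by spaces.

The last element of post-order is the root; it splits in-order into left and right subtrees.
Root L: left subtree has 11 nodes {U, J, Y, S, B, V, N, Q, H, G, F}, right has 1 {Z}.
  Root H: left subtree has 8 nodes {U, J, Y, S, B, V, N, Q}, right has 2 {G, F}.
    Root N: left subtree has 6 nodes {U, J, Y, S, B, V}, right has 1 {Q}.
      Root J: left subtree has 1 node {U}, right has 4 {Y, S, B, V}.
        Root Y: left subtree has 0 nodes { }, right has 3 {S, B, V}.
          Root B: left subtree has 1 node {S}, right has 1 {V}.
    Root F: left subtree has 1 node {G}, right has 0 { }.

L H N J U Y B S V Q F G Z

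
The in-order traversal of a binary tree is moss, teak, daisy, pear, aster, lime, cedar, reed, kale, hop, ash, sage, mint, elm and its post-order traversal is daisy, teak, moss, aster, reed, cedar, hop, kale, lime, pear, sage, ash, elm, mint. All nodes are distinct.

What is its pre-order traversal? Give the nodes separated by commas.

mint, ash, pear, moss, teak, daisy, lime, aster, kale, cedar, reed, hop, sage, elm

The last element of post-order is the root; it splits in-order into left and right subtrees.
Root mint: left subtree has 12 nodes {moss, teak, daisy, pear, aster, lime, cedar, reed, kale, hop, ash, sage}, right has 1 {elm}.
  Root ash: left subtree has 10 nodes {moss, teak, daisy, pear, aster, lime, cedar, reed, kale, hop}, right has 1 {sage}.
    Root pear: left subtree has 3 nodes {moss, teak, daisy}, right has 6 {aster, lime, cedar, reed, kale, hop}.
      Root moss: left subtree has 0 nodes { }, right has 2 {teak, daisy}.
        Root teak: left subtree has 0 nodes { }, right has 1 {daisy}.
      Root lime: left subtree has 1 node {aster}, right has 4 {cedar, reed, kale, hop}.
        Root kale: left subtree has 2 nodes {cedar, reed}, right has 1 {hop}.
          Root cedar: left subtree has 0 nodes { }, right has 1 {reed}.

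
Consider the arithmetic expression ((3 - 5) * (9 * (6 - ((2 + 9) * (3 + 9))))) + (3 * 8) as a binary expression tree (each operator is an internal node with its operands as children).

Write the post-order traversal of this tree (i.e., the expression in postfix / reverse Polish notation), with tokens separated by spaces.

Post-order on an expression tree gives postfix notation: for each operator, emit left operand, right operand, then the operator.

3 5 - 9 6 2 9 + 3 9 + * - * * 3 8 * +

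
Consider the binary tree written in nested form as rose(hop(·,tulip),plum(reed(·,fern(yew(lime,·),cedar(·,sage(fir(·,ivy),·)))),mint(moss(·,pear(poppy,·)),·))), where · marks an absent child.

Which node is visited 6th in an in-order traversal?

In-order visits the left subtree, then the node, then the right subtree.
At rose: go left to hop.
  At hop: no left child.
  Visit hop.
  At hop: go right to tulip.
    tulip is a leaf — visit tulip.
Visit rose.
At rose: go right to plum.
  At plum: go left to reed.
    At reed: no left child.
    Visit reed.
    At reed: go right to fern.
      At fern: go left to yew.
        At yew: go left to lime.
          lime is a leaf — visit lime.
        Visit yew.
        At yew: no right child.
      Visit fern.
      At fern: go right to cedar.
        At cedar: no left child.
        Visit cedar.
        At cedar: go right to sage.
          At sage: go left to fir.
            At fir: no left child.
            Visit fir.
            At fir: go right to ivy.
              ivy is a leaf — visit ivy.
          Visit sage.
          At sage: no right child.
  Visit plum.
  At plum: go right to mint.
    At mint: go left to moss.
      At moss: no left child.
      Visit moss.
      At moss: go right to pear.
        At pear: go left to poppy.
          poppy is a leaf — visit poppy.
        Visit pear.
        At pear: no right child.
    Visit mint.
    At mint: no right child.
Full in-order sequence: hop, tulip, rose, reed, lime, yew, fern, cedar, fir, ivy, sage, plum, moss, poppy, pear, mint.

yew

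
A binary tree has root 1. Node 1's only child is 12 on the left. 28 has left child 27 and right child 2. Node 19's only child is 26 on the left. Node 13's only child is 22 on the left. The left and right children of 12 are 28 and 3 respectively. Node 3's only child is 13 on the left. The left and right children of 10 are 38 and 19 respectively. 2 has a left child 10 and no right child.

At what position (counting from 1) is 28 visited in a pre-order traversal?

Pre-order visits the node, then its left subtree, then its right subtree.
Visit 1.
At 1: go left to 12.
  Visit 12.
  At 12: go left to 28.
    Visit 28.
    At 28: go left to 27.
      27 is a leaf — visit 27.
    At 28: go right to 2.
      Visit 2.
      At 2: go left to 10.
        Visit 10.
        At 10: go left to 38.
          38 is a leaf — visit 38.
        At 10: go right to 19.
          Visit 19.
          At 19: go left to 26.
            26 is a leaf — visit 26.
          At 19: no right child.
      At 2: no right child.
  At 12: go right to 3.
    Visit 3.
    At 3: go left to 13.
      Visit 13.
      At 13: go left to 22.
        22 is a leaf — visit 22.
      At 13: no right child.
    At 3: no right child.
At 1: no right child.
Full pre-order sequence: 1, 12, 28, 27, 2, 10, 38, 19, 26, 3, 13, 22.

3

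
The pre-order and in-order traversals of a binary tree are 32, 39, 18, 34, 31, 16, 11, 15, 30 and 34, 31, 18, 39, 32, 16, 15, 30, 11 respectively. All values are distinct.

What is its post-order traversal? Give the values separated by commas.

The first element of pre-order is the root; it splits in-order into left and right subtrees.
Root 32: left subtree has 4 nodes {34, 31, 18, 39}, right has 4 {16, 15, 30, 11}.
  Root 39: left subtree has 3 nodes {34, 31, 18}, right has 0 { }.
    Root 18: left subtree has 2 nodes {34, 31}, right has 0 { }.
      Root 34: left subtree has 0 nodes { }, right has 1 {31}.
  Root 16: left subtree has 0 nodes { }, right has 3 {15, 30, 11}.
    Root 11: left subtree has 2 nodes {15, 30}, right has 0 { }.
      Root 15: left subtree has 0 nodes { }, right has 1 {30}.

31, 34, 18, 39, 30, 15, 11, 16, 32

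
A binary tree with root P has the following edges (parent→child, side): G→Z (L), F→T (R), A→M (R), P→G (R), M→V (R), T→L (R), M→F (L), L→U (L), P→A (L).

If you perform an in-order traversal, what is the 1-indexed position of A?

In-order visits the left subtree, then the node, then the right subtree.
At P: go left to A.
  At A: no left child.
  Visit A.
  At A: go right to M.
    At M: go left to F.
      At F: no left child.
      Visit F.
      At F: go right to T.
        At T: no left child.
        Visit T.
        At T: go right to L.
          At L: go left to U.
            U is a leaf — visit U.
          Visit L.
          At L: no right child.
    Visit M.
    At M: go right to V.
      V is a leaf — visit V.
Visit P.
At P: go right to G.
  At G: go left to Z.
    Z is a leaf — visit Z.
  Visit G.
  At G: no right child.
Full in-order sequence: A, F, T, U, L, M, V, P, Z, G.

1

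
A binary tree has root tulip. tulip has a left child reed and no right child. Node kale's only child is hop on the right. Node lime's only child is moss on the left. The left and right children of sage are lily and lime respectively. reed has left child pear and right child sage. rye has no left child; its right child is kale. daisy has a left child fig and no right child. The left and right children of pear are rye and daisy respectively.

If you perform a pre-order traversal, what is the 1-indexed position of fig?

8

Pre-order visits the node, then its left subtree, then its right subtree.
Visit tulip.
At tulip: go left to reed.
  Visit reed.
  At reed: go left to pear.
    Visit pear.
    At pear: go left to rye.
      Visit rye.
      At rye: no left child.
      At rye: go right to kale.
        Visit kale.
        At kale: no left child.
        At kale: go right to hop.
          hop is a leaf — visit hop.
    At pear: go right to daisy.
      Visit daisy.
      At daisy: go left to fig.
        fig is a leaf — visit fig.
      At daisy: no right child.
  At reed: go right to sage.
    Visit sage.
    At sage: go left to lily.
      lily is a leaf — visit lily.
    At sage: go right to lime.
      Visit lime.
      At lime: go left to moss.
        moss is a leaf — visit moss.
      At lime: no right child.
At tulip: no right child.
Full pre-order sequence: tulip, reed, pear, rye, kale, hop, daisy, fig, sage, lily, lime, moss.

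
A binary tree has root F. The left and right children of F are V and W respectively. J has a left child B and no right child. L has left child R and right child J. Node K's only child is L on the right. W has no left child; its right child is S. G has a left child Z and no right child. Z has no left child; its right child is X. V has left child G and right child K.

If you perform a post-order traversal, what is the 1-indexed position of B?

Post-order visits the left subtree, then the right subtree, then the node.
At F: go left to V.
  At V: go left to G.
    At G: go left to Z.
      At Z: no left child.
      At Z: go right to X.
        X is a leaf — visit X.
      Visit Z.
    At G: no right child.
    Visit G.
  At V: go right to K.
    At K: no left child.
    At K: go right to L.
      At L: go left to R.
        R is a leaf — visit R.
      At L: go right to J.
        At J: go left to B.
          B is a leaf — visit B.
        At J: no right child.
        Visit J.
      Visit L.
    Visit K.
  Visit V.
At F: go right to W.
  At W: no left child.
  At W: go right to S.
    S is a leaf — visit S.
  Visit W.
Visit F.
Full post-order sequence: X, Z, G, R, B, J, L, K, V, S, W, F.

5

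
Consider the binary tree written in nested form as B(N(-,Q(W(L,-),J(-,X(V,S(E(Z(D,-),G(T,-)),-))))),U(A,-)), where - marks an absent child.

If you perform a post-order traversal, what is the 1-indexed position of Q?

Post-order visits the left subtree, then the right subtree, then the node.
At B: go left to N.
  At N: no left child.
  At N: go right to Q.
    At Q: go left to W.
      At W: go left to L.
        L is a leaf — visit L.
      At W: no right child.
      Visit W.
    At Q: go right to J.
      At J: no left child.
      At J: go right to X.
        At X: go left to V.
          V is a leaf — visit V.
        At X: go right to S.
          At S: go left to E.
            At E: go left to Z.
              At Z: go left to D.
                D is a leaf — visit D.
              At Z: no right child.
              Visit Z.
            At E: go right to G.
              At G: go left to T.
                T is a leaf — visit T.
              At G: no right child.
              Visit G.
            Visit E.
          At S: no right child.
          Visit S.
        Visit X.
      Visit J.
    Visit Q.
  Visit N.
At B: go right to U.
  At U: go left to A.
    A is a leaf — visit A.
  At U: no right child.
  Visit U.
Visit B.
Full post-order sequence: L, W, V, D, Z, T, G, E, S, X, J, Q, N, A, U, B.

12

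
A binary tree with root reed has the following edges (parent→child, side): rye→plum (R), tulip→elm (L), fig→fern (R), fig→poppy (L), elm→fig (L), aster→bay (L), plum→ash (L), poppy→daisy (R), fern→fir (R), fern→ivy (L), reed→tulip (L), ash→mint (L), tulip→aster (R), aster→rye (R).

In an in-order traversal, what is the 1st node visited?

In-order visits the left subtree, then the node, then the right subtree.
At reed: go left to tulip.
  At tulip: go left to elm.
    At elm: go left to fig.
      At fig: go left to poppy.
        At poppy: no left child.
        Visit poppy.
        At poppy: go right to daisy.
          daisy is a leaf — visit daisy.
      Visit fig.
      At fig: go right to fern.
        At fern: go left to ivy.
          ivy is a leaf — visit ivy.
        Visit fern.
        At fern: go right to fir.
          fir is a leaf — visit fir.
    Visit elm.
    At elm: no right child.
  Visit tulip.
  At tulip: go right to aster.
    At aster: go left to bay.
      bay is a leaf — visit bay.
    Visit aster.
    At aster: go right to rye.
      At rye: no left child.
      Visit rye.
      At rye: go right to plum.
        At plum: go left to ash.
          At ash: go left to mint.
            mint is a leaf — visit mint.
          Visit ash.
          At ash: no right child.
        Visit plum.
        At plum: no right child.
Visit reed.
At reed: no right child.
Full in-order sequence: poppy, daisy, fig, ivy, fern, fir, elm, tulip, bay, aster, rye, mint, ash, plum, reed.

poppy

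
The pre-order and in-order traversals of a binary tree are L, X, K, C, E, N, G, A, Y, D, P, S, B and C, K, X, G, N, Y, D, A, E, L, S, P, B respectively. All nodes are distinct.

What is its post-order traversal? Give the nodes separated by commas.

The first element of pre-order is the root; it splits in-order into left and right subtrees.
Root L: left subtree has 9 nodes {C, K, X, G, N, Y, D, A, E}, right has 3 {S, P, B}.
  Root X: left subtree has 2 nodes {C, K}, right has 6 {G, N, Y, D, A, E}.
    Root K: left subtree has 1 node {C}, right has 0 { }.
    Root E: left subtree has 5 nodes {G, N, Y, D, A}, right has 0 { }.
      Root N: left subtree has 1 node {G}, right has 3 {Y, D, A}.
        Root A: left subtree has 2 nodes {Y, D}, right has 0 { }.
          Root Y: left subtree has 0 nodes { }, right has 1 {D}.
  Root P: left subtree has 1 node {S}, right has 1 {B}.

C, K, G, D, Y, A, N, E, X, S, B, P, L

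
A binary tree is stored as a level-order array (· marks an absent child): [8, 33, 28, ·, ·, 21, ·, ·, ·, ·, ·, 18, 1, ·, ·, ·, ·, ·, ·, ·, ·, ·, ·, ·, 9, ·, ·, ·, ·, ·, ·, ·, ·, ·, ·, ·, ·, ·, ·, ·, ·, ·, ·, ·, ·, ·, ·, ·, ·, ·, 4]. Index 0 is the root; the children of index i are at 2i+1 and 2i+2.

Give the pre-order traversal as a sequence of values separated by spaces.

Pre-order visits the node, then its left subtree, then its right subtree.
Visit 8.
At 8: go left to 33.
  33 is a leaf — visit 33.
At 8: go right to 28.
  Visit 28.
  At 28: go left to 21.
    Visit 21.
    At 21: go left to 18.
      Visit 18.
      At 18: no left child.
      At 18: go right to 9.
        Visit 9.
        At 9: no left child.
        At 9: go right to 4.
          4 is a leaf — visit 4.
    At 21: go right to 1.
      1 is a leaf — visit 1.
  At 28: no right child.

8 33 28 21 18 9 4 1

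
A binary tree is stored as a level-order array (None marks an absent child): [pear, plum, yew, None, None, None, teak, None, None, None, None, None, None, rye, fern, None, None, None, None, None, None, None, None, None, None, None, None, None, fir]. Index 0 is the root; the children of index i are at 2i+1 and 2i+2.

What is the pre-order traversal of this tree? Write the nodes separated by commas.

pear, plum, yew, teak, rye, fir, fern

Pre-order visits the node, then its left subtree, then its right subtree.
Visit pear.
At pear: go left to plum.
  plum is a leaf — visit plum.
At pear: go right to yew.
  Visit yew.
  At yew: no left child.
  At yew: go right to teak.
    Visit teak.
    At teak: go left to rye.
      Visit rye.
      At rye: no left child.
      At rye: go right to fir.
        fir is a leaf — visit fir.
    At teak: go right to fern.
      fern is a leaf — visit fern.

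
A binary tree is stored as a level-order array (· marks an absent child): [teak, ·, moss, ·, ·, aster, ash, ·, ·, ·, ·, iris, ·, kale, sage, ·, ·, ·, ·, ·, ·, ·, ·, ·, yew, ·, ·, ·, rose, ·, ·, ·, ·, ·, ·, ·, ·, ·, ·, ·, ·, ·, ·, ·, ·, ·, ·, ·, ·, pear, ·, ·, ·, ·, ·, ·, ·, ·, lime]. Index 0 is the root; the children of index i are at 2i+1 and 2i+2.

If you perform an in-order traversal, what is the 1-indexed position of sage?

11

In-order visits the left subtree, then the node, then the right subtree.
At teak: no left child.
Visit teak.
At teak: go right to moss.
  At moss: go left to aster.
    At aster: go left to iris.
      At iris: no left child.
      Visit iris.
      At iris: go right to yew.
        At yew: go left to pear.
          pear is a leaf — visit pear.
        Visit yew.
        At yew: no right child.
    Visit aster.
    At aster: no right child.
  Visit moss.
  At moss: go right to ash.
    At ash: go left to kale.
      At kale: no left child.
      Visit kale.
      At kale: go right to rose.
        At rose: no left child.
        Visit rose.
        At rose: go right to lime.
          lime is a leaf — visit lime.
    Visit ash.
    At ash: go right to sage.
      sage is a leaf — visit sage.
Full in-order sequence: teak, iris, pear, yew, aster, moss, kale, rose, lime, ash, sage.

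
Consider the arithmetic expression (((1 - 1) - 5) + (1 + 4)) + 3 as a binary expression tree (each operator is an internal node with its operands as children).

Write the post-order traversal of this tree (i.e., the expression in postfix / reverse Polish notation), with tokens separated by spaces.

1 1 - 5 - 1 4 + + 3 +

Post-order on an expression tree gives postfix notation: for each operator, emit left operand, right operand, then the operator.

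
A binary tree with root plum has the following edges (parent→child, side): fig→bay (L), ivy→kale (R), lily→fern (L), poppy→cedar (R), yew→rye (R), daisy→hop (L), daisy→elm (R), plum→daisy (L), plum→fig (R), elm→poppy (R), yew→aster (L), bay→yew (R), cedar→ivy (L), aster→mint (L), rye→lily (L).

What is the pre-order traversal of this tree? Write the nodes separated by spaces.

plum daisy hop elm poppy cedar ivy kale fig bay yew aster mint rye lily fern

Pre-order visits the node, then its left subtree, then its right subtree.
Visit plum.
At plum: go left to daisy.
  Visit daisy.
  At daisy: go left to hop.
    hop is a leaf — visit hop.
  At daisy: go right to elm.
    Visit elm.
    At elm: no left child.
    At elm: go right to poppy.
      Visit poppy.
      At poppy: no left child.
      At poppy: go right to cedar.
        Visit cedar.
        At cedar: go left to ivy.
          Visit ivy.
          At ivy: no left child.
          At ivy: go right to kale.
            kale is a leaf — visit kale.
        At cedar: no right child.
At plum: go right to fig.
  Visit fig.
  At fig: go left to bay.
    Visit bay.
    At bay: no left child.
    At bay: go right to yew.
      Visit yew.
      At yew: go left to aster.
        Visit aster.
        At aster: go left to mint.
          mint is a leaf — visit mint.
        At aster: no right child.
      At yew: go right to rye.
        Visit rye.
        At rye: go left to lily.
          Visit lily.
          At lily: go left to fern.
            fern is a leaf — visit fern.
          At lily: no right child.
        At rye: no right child.
  At fig: no right child.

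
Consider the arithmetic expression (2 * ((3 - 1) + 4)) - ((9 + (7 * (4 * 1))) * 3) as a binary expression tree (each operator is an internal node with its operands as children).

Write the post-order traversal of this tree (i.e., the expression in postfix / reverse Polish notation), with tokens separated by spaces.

2 3 1 - 4 + * 9 7 4 1 * * + 3 * -

Post-order on an expression tree gives postfix notation: for each operator, emit left operand, right operand, then the operator.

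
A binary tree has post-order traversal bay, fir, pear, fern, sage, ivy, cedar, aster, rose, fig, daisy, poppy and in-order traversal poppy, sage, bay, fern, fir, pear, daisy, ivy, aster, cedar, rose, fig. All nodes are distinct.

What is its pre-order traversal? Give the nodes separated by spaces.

poppy daisy sage fern bay pear fir fig rose aster ivy cedar

The last element of post-order is the root; it splits in-order into left and right subtrees.
Root poppy: left subtree has 0 nodes { }, right has 11 {sage, bay, fern, fir, pear, daisy, ivy, aster, cedar, rose, fig}.
  Root daisy: left subtree has 5 nodes {sage, bay, fern, fir, pear}, right has 5 {ivy, aster, cedar, rose, fig}.
    Root sage: left subtree has 0 nodes { }, right has 4 {bay, fern, fir, pear}.
      Root fern: left subtree has 1 node {bay}, right has 2 {fir, pear}.
        Root pear: left subtree has 1 node {fir}, right has 0 { }.
    Root fig: left subtree has 4 nodes {ivy, aster, cedar, rose}, right has 0 { }.
      Root rose: left subtree has 3 nodes {ivy, aster, cedar}, right has 0 { }.
        Root aster: left subtree has 1 node {ivy}, right has 1 {cedar}.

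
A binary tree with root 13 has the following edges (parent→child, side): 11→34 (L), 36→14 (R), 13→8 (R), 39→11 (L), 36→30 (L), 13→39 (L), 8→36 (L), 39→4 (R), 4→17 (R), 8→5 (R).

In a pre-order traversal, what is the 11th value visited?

5

Pre-order visits the node, then its left subtree, then its right subtree.
Visit 13.
At 13: go left to 39.
  Visit 39.
  At 39: go left to 11.
    Visit 11.
    At 11: go left to 34.
      34 is a leaf — visit 34.
    At 11: no right child.
  At 39: go right to 4.
    Visit 4.
    At 4: no left child.
    At 4: go right to 17.
      17 is a leaf — visit 17.
At 13: go right to 8.
  Visit 8.
  At 8: go left to 36.
    Visit 36.
    At 36: go left to 30.
      30 is a leaf — visit 30.
    At 36: go right to 14.
      14 is a leaf — visit 14.
  At 8: go right to 5.
    5 is a leaf — visit 5.
Full pre-order sequence: 13, 39, 11, 34, 4, 17, 8, 36, 30, 14, 5.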